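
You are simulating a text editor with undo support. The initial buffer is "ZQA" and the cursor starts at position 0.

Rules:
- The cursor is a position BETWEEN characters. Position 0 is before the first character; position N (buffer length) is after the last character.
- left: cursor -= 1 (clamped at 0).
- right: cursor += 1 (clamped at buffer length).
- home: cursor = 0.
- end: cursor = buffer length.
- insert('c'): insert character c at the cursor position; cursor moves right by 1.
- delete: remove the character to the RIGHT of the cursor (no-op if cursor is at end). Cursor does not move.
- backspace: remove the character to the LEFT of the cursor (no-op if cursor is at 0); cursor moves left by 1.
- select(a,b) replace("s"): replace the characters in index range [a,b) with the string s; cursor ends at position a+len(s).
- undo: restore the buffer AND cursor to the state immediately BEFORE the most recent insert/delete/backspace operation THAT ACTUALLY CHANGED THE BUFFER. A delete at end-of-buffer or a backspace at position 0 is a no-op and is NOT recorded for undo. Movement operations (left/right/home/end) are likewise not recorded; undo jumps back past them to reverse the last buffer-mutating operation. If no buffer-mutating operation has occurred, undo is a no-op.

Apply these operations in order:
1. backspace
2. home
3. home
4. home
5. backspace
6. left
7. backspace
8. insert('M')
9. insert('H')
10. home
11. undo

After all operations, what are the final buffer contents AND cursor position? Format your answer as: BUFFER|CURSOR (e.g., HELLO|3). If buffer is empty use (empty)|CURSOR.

Answer: MZQA|1

Derivation:
After op 1 (backspace): buf='ZQA' cursor=0
After op 2 (home): buf='ZQA' cursor=0
After op 3 (home): buf='ZQA' cursor=0
After op 4 (home): buf='ZQA' cursor=0
After op 5 (backspace): buf='ZQA' cursor=0
After op 6 (left): buf='ZQA' cursor=0
After op 7 (backspace): buf='ZQA' cursor=0
After op 8 (insert('M')): buf='MZQA' cursor=1
After op 9 (insert('H')): buf='MHZQA' cursor=2
After op 10 (home): buf='MHZQA' cursor=0
After op 11 (undo): buf='MZQA' cursor=1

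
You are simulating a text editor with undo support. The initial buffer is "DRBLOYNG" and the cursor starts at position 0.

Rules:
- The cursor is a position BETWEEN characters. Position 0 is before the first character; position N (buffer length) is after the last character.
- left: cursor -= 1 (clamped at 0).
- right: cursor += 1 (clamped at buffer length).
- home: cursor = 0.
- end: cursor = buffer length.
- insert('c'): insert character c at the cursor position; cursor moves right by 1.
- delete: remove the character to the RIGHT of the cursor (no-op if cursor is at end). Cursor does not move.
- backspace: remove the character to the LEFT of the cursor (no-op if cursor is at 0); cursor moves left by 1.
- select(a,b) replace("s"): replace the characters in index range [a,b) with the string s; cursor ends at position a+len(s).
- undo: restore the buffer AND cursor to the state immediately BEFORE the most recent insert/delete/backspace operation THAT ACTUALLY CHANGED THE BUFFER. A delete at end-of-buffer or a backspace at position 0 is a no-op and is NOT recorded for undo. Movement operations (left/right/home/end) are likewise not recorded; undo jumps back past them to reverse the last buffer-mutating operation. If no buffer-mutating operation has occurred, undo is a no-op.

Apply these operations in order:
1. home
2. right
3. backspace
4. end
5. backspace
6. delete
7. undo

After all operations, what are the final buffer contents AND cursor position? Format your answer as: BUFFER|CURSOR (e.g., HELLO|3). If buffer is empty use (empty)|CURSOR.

After op 1 (home): buf='DRBLOYNG' cursor=0
After op 2 (right): buf='DRBLOYNG' cursor=1
After op 3 (backspace): buf='RBLOYNG' cursor=0
After op 4 (end): buf='RBLOYNG' cursor=7
After op 5 (backspace): buf='RBLOYN' cursor=6
After op 6 (delete): buf='RBLOYN' cursor=6
After op 7 (undo): buf='RBLOYNG' cursor=7

Answer: RBLOYNG|7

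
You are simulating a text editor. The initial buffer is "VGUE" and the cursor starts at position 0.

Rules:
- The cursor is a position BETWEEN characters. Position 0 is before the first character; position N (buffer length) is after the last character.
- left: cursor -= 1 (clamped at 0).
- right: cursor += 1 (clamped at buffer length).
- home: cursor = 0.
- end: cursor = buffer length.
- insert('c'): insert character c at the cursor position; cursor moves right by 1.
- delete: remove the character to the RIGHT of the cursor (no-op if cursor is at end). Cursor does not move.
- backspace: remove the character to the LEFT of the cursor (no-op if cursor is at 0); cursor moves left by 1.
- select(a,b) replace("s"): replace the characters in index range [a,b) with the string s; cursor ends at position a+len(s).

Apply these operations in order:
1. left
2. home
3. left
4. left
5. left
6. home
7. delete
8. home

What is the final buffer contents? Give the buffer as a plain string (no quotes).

After op 1 (left): buf='VGUE' cursor=0
After op 2 (home): buf='VGUE' cursor=0
After op 3 (left): buf='VGUE' cursor=0
After op 4 (left): buf='VGUE' cursor=0
After op 5 (left): buf='VGUE' cursor=0
After op 6 (home): buf='VGUE' cursor=0
After op 7 (delete): buf='GUE' cursor=0
After op 8 (home): buf='GUE' cursor=0

Answer: GUE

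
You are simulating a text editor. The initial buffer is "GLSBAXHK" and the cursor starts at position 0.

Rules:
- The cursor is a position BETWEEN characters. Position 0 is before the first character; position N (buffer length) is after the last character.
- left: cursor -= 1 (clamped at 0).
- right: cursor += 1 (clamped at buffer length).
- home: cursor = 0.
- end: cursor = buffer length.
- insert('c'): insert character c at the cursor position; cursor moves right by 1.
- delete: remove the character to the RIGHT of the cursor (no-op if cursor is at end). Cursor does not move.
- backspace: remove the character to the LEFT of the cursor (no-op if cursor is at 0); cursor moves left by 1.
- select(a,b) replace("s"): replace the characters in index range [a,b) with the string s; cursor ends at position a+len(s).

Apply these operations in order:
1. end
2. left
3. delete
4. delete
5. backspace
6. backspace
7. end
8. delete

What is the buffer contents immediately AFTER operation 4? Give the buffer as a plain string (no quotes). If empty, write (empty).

After op 1 (end): buf='GLSBAXHK' cursor=8
After op 2 (left): buf='GLSBAXHK' cursor=7
After op 3 (delete): buf='GLSBAXH' cursor=7
After op 4 (delete): buf='GLSBAXH' cursor=7

Answer: GLSBAXH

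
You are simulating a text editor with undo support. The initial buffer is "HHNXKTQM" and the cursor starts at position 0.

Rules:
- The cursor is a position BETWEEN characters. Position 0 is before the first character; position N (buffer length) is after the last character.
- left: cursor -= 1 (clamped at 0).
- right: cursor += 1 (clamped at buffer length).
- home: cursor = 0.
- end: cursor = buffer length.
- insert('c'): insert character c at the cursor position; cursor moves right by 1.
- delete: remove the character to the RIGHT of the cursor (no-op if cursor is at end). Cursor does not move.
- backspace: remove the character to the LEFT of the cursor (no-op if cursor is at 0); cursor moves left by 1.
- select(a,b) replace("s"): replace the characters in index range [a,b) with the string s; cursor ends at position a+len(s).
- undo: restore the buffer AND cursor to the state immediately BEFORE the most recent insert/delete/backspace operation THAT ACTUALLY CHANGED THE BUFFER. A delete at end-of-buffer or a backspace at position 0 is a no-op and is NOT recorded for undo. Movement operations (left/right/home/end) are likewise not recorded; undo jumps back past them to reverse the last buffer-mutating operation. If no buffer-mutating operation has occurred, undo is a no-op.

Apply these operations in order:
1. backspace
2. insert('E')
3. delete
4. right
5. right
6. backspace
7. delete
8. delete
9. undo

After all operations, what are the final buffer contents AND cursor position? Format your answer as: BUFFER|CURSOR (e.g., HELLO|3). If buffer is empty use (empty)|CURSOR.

After op 1 (backspace): buf='HHNXKTQM' cursor=0
After op 2 (insert('E')): buf='EHHNXKTQM' cursor=1
After op 3 (delete): buf='EHNXKTQM' cursor=1
After op 4 (right): buf='EHNXKTQM' cursor=2
After op 5 (right): buf='EHNXKTQM' cursor=3
After op 6 (backspace): buf='EHXKTQM' cursor=2
After op 7 (delete): buf='EHKTQM' cursor=2
After op 8 (delete): buf='EHTQM' cursor=2
After op 9 (undo): buf='EHKTQM' cursor=2

Answer: EHKTQM|2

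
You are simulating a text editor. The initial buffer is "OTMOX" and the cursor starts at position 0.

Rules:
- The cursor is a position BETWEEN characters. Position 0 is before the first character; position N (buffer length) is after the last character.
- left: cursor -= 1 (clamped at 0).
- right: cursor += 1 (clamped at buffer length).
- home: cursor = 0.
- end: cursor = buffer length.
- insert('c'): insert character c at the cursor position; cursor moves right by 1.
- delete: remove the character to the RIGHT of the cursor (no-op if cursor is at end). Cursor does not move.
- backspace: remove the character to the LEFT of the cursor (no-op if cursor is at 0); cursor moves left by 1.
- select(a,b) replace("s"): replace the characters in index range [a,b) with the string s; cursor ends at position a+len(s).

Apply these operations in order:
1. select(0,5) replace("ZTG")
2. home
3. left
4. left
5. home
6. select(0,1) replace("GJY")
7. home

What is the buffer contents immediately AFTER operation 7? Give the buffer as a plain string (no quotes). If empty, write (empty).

Answer: GJYTG

Derivation:
After op 1 (select(0,5) replace("ZTG")): buf='ZTG' cursor=3
After op 2 (home): buf='ZTG' cursor=0
After op 3 (left): buf='ZTG' cursor=0
After op 4 (left): buf='ZTG' cursor=0
After op 5 (home): buf='ZTG' cursor=0
After op 6 (select(0,1) replace("GJY")): buf='GJYTG' cursor=3
After op 7 (home): buf='GJYTG' cursor=0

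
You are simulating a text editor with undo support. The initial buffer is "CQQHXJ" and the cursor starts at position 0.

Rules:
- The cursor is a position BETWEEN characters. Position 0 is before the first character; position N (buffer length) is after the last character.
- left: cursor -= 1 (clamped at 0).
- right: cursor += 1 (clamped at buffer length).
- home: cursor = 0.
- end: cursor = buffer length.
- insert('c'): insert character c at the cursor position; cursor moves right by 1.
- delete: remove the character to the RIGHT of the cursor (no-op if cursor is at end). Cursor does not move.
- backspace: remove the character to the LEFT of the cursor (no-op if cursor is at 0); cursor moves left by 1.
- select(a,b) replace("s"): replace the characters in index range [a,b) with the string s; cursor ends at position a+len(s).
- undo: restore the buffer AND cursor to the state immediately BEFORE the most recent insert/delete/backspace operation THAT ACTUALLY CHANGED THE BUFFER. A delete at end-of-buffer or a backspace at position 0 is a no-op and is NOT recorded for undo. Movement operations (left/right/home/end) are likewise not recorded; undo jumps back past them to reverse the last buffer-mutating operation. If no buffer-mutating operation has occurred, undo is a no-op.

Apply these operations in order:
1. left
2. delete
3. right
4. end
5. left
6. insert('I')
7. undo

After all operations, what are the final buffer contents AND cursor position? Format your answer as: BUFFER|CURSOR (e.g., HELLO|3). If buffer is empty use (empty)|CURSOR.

After op 1 (left): buf='CQQHXJ' cursor=0
After op 2 (delete): buf='QQHXJ' cursor=0
After op 3 (right): buf='QQHXJ' cursor=1
After op 4 (end): buf='QQHXJ' cursor=5
After op 5 (left): buf='QQHXJ' cursor=4
After op 6 (insert('I')): buf='QQHXIJ' cursor=5
After op 7 (undo): buf='QQHXJ' cursor=4

Answer: QQHXJ|4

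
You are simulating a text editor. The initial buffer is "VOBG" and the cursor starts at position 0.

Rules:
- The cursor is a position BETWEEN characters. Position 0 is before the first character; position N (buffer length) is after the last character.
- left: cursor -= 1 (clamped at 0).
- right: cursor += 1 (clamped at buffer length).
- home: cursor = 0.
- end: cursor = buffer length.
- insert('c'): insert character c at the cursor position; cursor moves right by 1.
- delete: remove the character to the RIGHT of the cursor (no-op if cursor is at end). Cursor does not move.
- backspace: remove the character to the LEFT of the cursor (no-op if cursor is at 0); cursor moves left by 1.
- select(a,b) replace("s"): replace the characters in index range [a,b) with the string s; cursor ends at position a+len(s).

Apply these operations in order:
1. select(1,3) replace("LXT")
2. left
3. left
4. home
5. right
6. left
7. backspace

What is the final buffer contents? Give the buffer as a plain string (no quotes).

After op 1 (select(1,3) replace("LXT")): buf='VLXTG' cursor=4
After op 2 (left): buf='VLXTG' cursor=3
After op 3 (left): buf='VLXTG' cursor=2
After op 4 (home): buf='VLXTG' cursor=0
After op 5 (right): buf='VLXTG' cursor=1
After op 6 (left): buf='VLXTG' cursor=0
After op 7 (backspace): buf='VLXTG' cursor=0

Answer: VLXTG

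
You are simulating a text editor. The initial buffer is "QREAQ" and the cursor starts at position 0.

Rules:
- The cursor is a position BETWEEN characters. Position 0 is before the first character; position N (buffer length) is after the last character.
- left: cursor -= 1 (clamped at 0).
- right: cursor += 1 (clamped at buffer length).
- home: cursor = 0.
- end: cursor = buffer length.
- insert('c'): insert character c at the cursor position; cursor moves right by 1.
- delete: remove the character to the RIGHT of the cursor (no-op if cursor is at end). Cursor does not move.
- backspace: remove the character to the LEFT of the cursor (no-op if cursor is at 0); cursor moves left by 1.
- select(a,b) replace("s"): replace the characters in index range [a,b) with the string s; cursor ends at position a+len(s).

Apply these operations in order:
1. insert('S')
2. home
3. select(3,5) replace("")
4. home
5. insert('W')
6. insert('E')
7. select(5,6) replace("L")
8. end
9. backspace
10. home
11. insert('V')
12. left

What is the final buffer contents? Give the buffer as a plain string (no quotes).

After op 1 (insert('S')): buf='SQREAQ' cursor=1
After op 2 (home): buf='SQREAQ' cursor=0
After op 3 (select(3,5) replace("")): buf='SQRQ' cursor=3
After op 4 (home): buf='SQRQ' cursor=0
After op 5 (insert('W')): buf='WSQRQ' cursor=1
After op 6 (insert('E')): buf='WESQRQ' cursor=2
After op 7 (select(5,6) replace("L")): buf='WESQRL' cursor=6
After op 8 (end): buf='WESQRL' cursor=6
After op 9 (backspace): buf='WESQR' cursor=5
After op 10 (home): buf='WESQR' cursor=0
After op 11 (insert('V')): buf='VWESQR' cursor=1
After op 12 (left): buf='VWESQR' cursor=0

Answer: VWESQR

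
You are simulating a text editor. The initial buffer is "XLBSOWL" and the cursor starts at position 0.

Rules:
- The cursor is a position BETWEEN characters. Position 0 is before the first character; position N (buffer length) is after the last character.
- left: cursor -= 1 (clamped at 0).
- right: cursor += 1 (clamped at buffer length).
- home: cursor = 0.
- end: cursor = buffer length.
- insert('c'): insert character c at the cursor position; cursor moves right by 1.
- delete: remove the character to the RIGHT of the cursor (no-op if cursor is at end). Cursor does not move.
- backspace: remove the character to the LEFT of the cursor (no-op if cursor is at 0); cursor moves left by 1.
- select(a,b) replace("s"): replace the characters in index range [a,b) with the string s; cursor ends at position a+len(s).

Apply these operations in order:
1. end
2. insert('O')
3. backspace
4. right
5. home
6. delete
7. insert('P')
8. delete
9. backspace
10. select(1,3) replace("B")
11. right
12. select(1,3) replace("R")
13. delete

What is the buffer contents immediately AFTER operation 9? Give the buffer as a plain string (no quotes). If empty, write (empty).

Answer: BSOWL

Derivation:
After op 1 (end): buf='XLBSOWL' cursor=7
After op 2 (insert('O')): buf='XLBSOWLO' cursor=8
After op 3 (backspace): buf='XLBSOWL' cursor=7
After op 4 (right): buf='XLBSOWL' cursor=7
After op 5 (home): buf='XLBSOWL' cursor=0
After op 6 (delete): buf='LBSOWL' cursor=0
After op 7 (insert('P')): buf='PLBSOWL' cursor=1
After op 8 (delete): buf='PBSOWL' cursor=1
After op 9 (backspace): buf='BSOWL' cursor=0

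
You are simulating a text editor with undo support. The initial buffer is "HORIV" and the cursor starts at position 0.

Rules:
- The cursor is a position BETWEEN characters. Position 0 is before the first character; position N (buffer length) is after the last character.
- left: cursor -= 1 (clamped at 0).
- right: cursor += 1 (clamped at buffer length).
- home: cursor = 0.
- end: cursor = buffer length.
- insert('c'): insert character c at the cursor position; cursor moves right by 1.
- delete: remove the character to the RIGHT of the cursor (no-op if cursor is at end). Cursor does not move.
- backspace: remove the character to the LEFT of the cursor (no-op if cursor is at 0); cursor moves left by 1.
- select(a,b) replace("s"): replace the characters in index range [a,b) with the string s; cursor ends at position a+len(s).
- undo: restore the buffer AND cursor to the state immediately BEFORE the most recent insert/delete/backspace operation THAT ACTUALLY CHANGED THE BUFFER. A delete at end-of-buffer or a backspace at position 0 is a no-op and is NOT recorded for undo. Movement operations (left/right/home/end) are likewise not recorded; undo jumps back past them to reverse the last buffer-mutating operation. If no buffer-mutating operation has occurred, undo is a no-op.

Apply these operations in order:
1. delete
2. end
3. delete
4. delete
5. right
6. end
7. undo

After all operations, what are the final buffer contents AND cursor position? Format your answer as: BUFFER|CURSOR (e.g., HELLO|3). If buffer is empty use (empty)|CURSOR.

Answer: HORIV|0

Derivation:
After op 1 (delete): buf='ORIV' cursor=0
After op 2 (end): buf='ORIV' cursor=4
After op 3 (delete): buf='ORIV' cursor=4
After op 4 (delete): buf='ORIV' cursor=4
After op 5 (right): buf='ORIV' cursor=4
After op 6 (end): buf='ORIV' cursor=4
After op 7 (undo): buf='HORIV' cursor=0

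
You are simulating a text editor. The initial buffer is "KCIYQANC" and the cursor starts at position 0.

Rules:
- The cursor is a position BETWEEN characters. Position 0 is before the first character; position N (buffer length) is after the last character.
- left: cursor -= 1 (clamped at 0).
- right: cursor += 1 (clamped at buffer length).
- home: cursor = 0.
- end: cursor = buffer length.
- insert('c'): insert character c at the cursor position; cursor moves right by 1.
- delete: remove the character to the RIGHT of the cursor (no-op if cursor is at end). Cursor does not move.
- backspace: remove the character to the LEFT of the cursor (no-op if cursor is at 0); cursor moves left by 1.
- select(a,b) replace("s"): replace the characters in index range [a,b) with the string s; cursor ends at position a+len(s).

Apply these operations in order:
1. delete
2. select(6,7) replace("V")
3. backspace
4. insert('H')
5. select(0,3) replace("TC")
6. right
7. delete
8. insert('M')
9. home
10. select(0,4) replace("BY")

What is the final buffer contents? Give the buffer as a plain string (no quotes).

After op 1 (delete): buf='CIYQANC' cursor=0
After op 2 (select(6,7) replace("V")): buf='CIYQANV' cursor=7
After op 3 (backspace): buf='CIYQAN' cursor=6
After op 4 (insert('H')): buf='CIYQANH' cursor=7
After op 5 (select(0,3) replace("TC")): buf='TCQANH' cursor=2
After op 6 (right): buf='TCQANH' cursor=3
After op 7 (delete): buf='TCQNH' cursor=3
After op 8 (insert('M')): buf='TCQMNH' cursor=4
After op 9 (home): buf='TCQMNH' cursor=0
After op 10 (select(0,4) replace("BY")): buf='BYNH' cursor=2

Answer: BYNH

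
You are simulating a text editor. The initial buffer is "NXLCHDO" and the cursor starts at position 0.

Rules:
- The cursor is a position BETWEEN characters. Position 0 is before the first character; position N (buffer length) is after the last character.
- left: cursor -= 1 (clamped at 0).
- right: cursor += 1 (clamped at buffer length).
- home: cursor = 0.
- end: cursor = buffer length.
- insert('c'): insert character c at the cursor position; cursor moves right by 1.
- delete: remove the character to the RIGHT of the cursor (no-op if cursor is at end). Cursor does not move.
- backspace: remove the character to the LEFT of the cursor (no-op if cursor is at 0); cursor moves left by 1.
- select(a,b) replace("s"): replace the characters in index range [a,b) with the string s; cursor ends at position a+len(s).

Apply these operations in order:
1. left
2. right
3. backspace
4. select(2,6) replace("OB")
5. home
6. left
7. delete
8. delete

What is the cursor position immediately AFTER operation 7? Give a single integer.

Answer: 0

Derivation:
After op 1 (left): buf='NXLCHDO' cursor=0
After op 2 (right): buf='NXLCHDO' cursor=1
After op 3 (backspace): buf='XLCHDO' cursor=0
After op 4 (select(2,6) replace("OB")): buf='XLOB' cursor=4
After op 5 (home): buf='XLOB' cursor=0
After op 6 (left): buf='XLOB' cursor=0
After op 7 (delete): buf='LOB' cursor=0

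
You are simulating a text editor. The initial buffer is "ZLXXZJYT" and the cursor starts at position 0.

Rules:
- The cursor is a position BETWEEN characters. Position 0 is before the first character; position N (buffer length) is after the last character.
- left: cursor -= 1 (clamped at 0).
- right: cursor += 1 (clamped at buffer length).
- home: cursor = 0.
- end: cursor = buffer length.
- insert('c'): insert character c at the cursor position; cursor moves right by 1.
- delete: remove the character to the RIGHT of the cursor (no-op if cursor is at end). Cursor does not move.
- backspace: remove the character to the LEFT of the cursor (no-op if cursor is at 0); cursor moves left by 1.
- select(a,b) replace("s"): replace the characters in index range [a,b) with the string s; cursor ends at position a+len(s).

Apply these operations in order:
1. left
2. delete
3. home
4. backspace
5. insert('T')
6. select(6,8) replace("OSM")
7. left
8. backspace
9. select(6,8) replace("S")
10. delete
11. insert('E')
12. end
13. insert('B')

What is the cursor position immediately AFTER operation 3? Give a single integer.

After op 1 (left): buf='ZLXXZJYT' cursor=0
After op 2 (delete): buf='LXXZJYT' cursor=0
After op 3 (home): buf='LXXZJYT' cursor=0

Answer: 0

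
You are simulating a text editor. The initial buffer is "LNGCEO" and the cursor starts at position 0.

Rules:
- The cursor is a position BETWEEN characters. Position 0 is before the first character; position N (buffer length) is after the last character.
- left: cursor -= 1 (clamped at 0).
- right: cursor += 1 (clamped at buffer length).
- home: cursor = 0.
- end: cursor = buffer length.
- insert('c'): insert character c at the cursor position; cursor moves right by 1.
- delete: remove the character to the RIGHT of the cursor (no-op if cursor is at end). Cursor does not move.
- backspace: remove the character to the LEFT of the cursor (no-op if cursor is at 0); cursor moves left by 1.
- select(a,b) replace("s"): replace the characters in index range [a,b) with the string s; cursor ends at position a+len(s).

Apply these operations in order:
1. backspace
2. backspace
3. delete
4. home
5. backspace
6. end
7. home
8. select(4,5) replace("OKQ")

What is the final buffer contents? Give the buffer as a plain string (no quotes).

After op 1 (backspace): buf='LNGCEO' cursor=0
After op 2 (backspace): buf='LNGCEO' cursor=0
After op 3 (delete): buf='NGCEO' cursor=0
After op 4 (home): buf='NGCEO' cursor=0
After op 5 (backspace): buf='NGCEO' cursor=0
After op 6 (end): buf='NGCEO' cursor=5
After op 7 (home): buf='NGCEO' cursor=0
After op 8 (select(4,5) replace("OKQ")): buf='NGCEOKQ' cursor=7

Answer: NGCEOKQ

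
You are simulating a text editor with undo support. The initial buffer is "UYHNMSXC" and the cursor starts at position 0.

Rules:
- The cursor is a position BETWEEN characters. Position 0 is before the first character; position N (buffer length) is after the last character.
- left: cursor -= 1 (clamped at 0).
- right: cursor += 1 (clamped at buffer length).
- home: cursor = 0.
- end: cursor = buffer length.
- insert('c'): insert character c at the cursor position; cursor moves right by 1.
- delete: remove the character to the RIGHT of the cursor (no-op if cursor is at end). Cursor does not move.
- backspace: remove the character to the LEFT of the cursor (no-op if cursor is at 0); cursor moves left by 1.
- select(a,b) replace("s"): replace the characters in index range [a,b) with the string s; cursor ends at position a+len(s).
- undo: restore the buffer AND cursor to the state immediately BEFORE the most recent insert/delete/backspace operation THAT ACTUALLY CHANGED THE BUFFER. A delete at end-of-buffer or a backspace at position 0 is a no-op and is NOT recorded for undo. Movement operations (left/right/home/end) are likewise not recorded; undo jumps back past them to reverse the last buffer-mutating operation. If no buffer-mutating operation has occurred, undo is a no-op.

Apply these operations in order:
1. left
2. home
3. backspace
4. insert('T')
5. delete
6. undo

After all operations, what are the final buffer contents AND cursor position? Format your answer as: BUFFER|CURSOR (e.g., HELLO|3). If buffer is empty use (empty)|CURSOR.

Answer: TUYHNMSXC|1

Derivation:
After op 1 (left): buf='UYHNMSXC' cursor=0
After op 2 (home): buf='UYHNMSXC' cursor=0
After op 3 (backspace): buf='UYHNMSXC' cursor=0
After op 4 (insert('T')): buf='TUYHNMSXC' cursor=1
After op 5 (delete): buf='TYHNMSXC' cursor=1
After op 6 (undo): buf='TUYHNMSXC' cursor=1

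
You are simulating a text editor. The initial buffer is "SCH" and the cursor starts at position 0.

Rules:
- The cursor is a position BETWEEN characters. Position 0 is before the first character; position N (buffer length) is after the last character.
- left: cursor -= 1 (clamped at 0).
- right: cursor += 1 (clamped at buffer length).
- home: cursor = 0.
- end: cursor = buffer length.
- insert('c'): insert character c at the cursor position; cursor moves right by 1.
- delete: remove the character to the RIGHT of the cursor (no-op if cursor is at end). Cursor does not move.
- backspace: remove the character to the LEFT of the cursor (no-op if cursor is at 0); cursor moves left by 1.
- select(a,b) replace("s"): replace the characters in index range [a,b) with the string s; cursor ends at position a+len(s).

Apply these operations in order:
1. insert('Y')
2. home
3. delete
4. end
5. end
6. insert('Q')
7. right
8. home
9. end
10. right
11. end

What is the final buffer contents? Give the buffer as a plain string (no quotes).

After op 1 (insert('Y')): buf='YSCH' cursor=1
After op 2 (home): buf='YSCH' cursor=0
After op 3 (delete): buf='SCH' cursor=0
After op 4 (end): buf='SCH' cursor=3
After op 5 (end): buf='SCH' cursor=3
After op 6 (insert('Q')): buf='SCHQ' cursor=4
After op 7 (right): buf='SCHQ' cursor=4
After op 8 (home): buf='SCHQ' cursor=0
After op 9 (end): buf='SCHQ' cursor=4
After op 10 (right): buf='SCHQ' cursor=4
After op 11 (end): buf='SCHQ' cursor=4

Answer: SCHQ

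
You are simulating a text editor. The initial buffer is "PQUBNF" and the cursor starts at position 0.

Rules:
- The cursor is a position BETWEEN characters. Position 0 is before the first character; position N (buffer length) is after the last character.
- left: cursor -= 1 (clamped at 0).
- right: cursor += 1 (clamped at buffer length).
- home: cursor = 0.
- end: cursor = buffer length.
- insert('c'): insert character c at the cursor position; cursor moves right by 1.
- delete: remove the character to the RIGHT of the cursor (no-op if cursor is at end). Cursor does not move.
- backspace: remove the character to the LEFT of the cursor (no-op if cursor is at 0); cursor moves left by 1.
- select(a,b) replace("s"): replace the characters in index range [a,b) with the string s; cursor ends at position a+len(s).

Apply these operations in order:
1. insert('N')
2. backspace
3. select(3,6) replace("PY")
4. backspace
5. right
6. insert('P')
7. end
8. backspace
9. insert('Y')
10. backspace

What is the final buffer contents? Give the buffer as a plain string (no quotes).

Answer: PQUP

Derivation:
After op 1 (insert('N')): buf='NPQUBNF' cursor=1
After op 2 (backspace): buf='PQUBNF' cursor=0
After op 3 (select(3,6) replace("PY")): buf='PQUPY' cursor=5
After op 4 (backspace): buf='PQUP' cursor=4
After op 5 (right): buf='PQUP' cursor=4
After op 6 (insert('P')): buf='PQUPP' cursor=5
After op 7 (end): buf='PQUPP' cursor=5
After op 8 (backspace): buf='PQUP' cursor=4
After op 9 (insert('Y')): buf='PQUPY' cursor=5
After op 10 (backspace): buf='PQUP' cursor=4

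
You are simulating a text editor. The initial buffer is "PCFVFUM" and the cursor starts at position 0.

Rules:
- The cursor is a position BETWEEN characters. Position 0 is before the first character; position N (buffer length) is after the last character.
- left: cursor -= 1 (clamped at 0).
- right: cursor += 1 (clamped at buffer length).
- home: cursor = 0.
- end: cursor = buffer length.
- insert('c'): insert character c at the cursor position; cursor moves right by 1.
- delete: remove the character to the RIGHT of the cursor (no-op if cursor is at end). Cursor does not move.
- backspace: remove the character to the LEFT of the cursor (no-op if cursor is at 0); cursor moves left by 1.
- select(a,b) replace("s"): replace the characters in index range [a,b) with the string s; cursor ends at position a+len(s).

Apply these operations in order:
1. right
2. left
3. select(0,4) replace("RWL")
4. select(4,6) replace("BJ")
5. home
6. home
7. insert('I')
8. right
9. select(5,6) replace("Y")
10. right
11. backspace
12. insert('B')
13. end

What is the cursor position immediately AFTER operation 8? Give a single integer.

Answer: 2

Derivation:
After op 1 (right): buf='PCFVFUM' cursor=1
After op 2 (left): buf='PCFVFUM' cursor=0
After op 3 (select(0,4) replace("RWL")): buf='RWLFUM' cursor=3
After op 4 (select(4,6) replace("BJ")): buf='RWLFBJ' cursor=6
After op 5 (home): buf='RWLFBJ' cursor=0
After op 6 (home): buf='RWLFBJ' cursor=0
After op 7 (insert('I')): buf='IRWLFBJ' cursor=1
After op 8 (right): buf='IRWLFBJ' cursor=2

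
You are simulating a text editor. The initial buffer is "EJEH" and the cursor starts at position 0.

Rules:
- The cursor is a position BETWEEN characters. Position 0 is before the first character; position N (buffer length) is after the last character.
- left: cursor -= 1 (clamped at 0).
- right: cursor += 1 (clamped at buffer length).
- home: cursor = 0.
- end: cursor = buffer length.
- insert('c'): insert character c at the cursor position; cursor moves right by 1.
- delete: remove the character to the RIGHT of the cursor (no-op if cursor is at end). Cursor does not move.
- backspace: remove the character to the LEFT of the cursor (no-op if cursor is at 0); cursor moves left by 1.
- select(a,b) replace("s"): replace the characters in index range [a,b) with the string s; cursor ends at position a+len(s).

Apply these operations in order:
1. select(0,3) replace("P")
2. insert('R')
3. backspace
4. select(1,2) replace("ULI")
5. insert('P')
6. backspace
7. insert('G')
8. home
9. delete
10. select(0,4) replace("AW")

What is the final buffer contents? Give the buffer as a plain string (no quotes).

After op 1 (select(0,3) replace("P")): buf='PH' cursor=1
After op 2 (insert('R')): buf='PRH' cursor=2
After op 3 (backspace): buf='PH' cursor=1
After op 4 (select(1,2) replace("ULI")): buf='PULI' cursor=4
After op 5 (insert('P')): buf='PULIP' cursor=5
After op 6 (backspace): buf='PULI' cursor=4
After op 7 (insert('G')): buf='PULIG' cursor=5
After op 8 (home): buf='PULIG' cursor=0
After op 9 (delete): buf='ULIG' cursor=0
After op 10 (select(0,4) replace("AW")): buf='AW' cursor=2

Answer: AW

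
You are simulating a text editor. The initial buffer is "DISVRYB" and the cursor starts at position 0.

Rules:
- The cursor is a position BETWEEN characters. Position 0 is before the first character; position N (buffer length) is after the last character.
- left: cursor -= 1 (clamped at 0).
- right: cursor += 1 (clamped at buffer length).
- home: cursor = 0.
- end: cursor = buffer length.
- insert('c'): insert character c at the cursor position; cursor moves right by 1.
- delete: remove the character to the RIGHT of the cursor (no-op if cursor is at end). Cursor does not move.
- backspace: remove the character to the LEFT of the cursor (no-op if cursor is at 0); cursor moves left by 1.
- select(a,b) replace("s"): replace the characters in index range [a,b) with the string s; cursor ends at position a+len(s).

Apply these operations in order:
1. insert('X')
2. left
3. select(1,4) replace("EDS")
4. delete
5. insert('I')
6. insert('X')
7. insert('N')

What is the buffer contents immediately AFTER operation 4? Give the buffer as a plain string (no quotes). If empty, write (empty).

After op 1 (insert('X')): buf='XDISVRYB' cursor=1
After op 2 (left): buf='XDISVRYB' cursor=0
After op 3 (select(1,4) replace("EDS")): buf='XEDSVRYB' cursor=4
After op 4 (delete): buf='XEDSRYB' cursor=4

Answer: XEDSRYB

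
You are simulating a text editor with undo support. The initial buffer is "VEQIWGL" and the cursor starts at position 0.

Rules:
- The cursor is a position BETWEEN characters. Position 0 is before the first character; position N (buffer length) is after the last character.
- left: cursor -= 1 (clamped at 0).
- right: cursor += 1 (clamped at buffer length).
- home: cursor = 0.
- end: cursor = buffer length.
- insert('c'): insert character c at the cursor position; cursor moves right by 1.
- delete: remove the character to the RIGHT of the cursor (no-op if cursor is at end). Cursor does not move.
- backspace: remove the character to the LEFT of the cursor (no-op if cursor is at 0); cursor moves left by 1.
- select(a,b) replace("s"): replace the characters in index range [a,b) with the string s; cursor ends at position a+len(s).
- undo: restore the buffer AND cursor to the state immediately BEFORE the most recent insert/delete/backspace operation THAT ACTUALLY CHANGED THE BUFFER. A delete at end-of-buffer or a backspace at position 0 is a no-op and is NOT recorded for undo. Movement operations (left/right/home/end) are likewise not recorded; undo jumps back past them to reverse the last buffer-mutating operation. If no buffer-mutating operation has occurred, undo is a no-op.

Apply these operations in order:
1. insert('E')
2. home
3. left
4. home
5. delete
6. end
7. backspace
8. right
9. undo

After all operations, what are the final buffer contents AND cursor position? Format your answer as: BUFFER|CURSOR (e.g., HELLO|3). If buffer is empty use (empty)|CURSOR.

After op 1 (insert('E')): buf='EVEQIWGL' cursor=1
After op 2 (home): buf='EVEQIWGL' cursor=0
After op 3 (left): buf='EVEQIWGL' cursor=0
After op 4 (home): buf='EVEQIWGL' cursor=0
After op 5 (delete): buf='VEQIWGL' cursor=0
After op 6 (end): buf='VEQIWGL' cursor=7
After op 7 (backspace): buf='VEQIWG' cursor=6
After op 8 (right): buf='VEQIWG' cursor=6
After op 9 (undo): buf='VEQIWGL' cursor=7

Answer: VEQIWGL|7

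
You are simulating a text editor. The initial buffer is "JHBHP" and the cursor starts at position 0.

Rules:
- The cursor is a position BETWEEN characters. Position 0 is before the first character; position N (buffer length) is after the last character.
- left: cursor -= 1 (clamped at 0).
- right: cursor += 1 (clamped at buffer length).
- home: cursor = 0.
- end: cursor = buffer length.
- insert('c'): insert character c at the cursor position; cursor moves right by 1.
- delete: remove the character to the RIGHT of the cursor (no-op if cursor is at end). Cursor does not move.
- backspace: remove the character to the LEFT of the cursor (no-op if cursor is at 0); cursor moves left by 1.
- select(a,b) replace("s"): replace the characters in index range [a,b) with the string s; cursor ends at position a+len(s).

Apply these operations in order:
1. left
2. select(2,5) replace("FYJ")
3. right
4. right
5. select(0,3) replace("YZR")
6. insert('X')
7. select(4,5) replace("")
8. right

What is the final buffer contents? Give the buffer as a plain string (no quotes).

Answer: YZRXJ

Derivation:
After op 1 (left): buf='JHBHP' cursor=0
After op 2 (select(2,5) replace("FYJ")): buf='JHFYJ' cursor=5
After op 3 (right): buf='JHFYJ' cursor=5
After op 4 (right): buf='JHFYJ' cursor=5
After op 5 (select(0,3) replace("YZR")): buf='YZRYJ' cursor=3
After op 6 (insert('X')): buf='YZRXYJ' cursor=4
After op 7 (select(4,5) replace("")): buf='YZRXJ' cursor=4
After op 8 (right): buf='YZRXJ' cursor=5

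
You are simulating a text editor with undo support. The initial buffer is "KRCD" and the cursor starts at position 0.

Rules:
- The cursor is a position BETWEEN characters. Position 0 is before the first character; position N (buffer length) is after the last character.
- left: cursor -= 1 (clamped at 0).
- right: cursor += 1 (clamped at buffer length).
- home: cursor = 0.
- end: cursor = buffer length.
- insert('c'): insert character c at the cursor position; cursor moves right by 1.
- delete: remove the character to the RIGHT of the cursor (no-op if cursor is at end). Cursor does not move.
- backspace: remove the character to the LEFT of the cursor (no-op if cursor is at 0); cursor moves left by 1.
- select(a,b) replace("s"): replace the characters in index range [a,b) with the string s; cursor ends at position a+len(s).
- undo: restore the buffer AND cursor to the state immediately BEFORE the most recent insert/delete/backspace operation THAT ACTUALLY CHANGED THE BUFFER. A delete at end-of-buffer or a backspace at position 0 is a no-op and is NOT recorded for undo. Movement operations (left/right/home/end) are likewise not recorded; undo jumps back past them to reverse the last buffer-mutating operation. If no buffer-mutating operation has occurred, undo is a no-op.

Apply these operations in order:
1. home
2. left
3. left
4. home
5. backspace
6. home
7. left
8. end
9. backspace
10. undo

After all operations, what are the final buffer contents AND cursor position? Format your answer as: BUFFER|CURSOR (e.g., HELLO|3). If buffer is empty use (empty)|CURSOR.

After op 1 (home): buf='KRCD' cursor=0
After op 2 (left): buf='KRCD' cursor=0
After op 3 (left): buf='KRCD' cursor=0
After op 4 (home): buf='KRCD' cursor=0
After op 5 (backspace): buf='KRCD' cursor=0
After op 6 (home): buf='KRCD' cursor=0
After op 7 (left): buf='KRCD' cursor=0
After op 8 (end): buf='KRCD' cursor=4
After op 9 (backspace): buf='KRC' cursor=3
After op 10 (undo): buf='KRCD' cursor=4

Answer: KRCD|4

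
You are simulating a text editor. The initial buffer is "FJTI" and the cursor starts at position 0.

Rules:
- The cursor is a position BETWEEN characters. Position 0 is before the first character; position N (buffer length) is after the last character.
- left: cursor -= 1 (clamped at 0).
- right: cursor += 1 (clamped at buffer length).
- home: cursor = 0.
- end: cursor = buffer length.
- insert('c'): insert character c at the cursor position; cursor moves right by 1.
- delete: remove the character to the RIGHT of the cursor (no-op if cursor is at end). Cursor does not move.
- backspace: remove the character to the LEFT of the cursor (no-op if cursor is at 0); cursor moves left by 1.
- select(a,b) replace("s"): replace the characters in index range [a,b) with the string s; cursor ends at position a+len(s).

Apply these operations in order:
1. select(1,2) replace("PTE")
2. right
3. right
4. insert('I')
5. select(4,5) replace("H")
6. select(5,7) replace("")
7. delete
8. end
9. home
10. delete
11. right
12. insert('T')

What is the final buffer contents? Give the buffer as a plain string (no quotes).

After op 1 (select(1,2) replace("PTE")): buf='FPTETI' cursor=4
After op 2 (right): buf='FPTETI' cursor=5
After op 3 (right): buf='FPTETI' cursor=6
After op 4 (insert('I')): buf='FPTETII' cursor=7
After op 5 (select(4,5) replace("H")): buf='FPTEHII' cursor=5
After op 6 (select(5,7) replace("")): buf='FPTEH' cursor=5
After op 7 (delete): buf='FPTEH' cursor=5
After op 8 (end): buf='FPTEH' cursor=5
After op 9 (home): buf='FPTEH' cursor=0
After op 10 (delete): buf='PTEH' cursor=0
After op 11 (right): buf='PTEH' cursor=1
After op 12 (insert('T')): buf='PTTEH' cursor=2

Answer: PTTEH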